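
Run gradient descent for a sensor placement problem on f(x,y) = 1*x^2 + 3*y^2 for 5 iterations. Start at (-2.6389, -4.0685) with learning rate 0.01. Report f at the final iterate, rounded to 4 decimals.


Gradient descent on f(x,y) = 1*x^2 + 3*y^2.
Starting point: (-2.6389, -4.0685), alpha = 0.01
Step 1: grad_x = 2*1*-2.6389 = -5.2778, grad_y = 2*3*-4.0685 = -24.411
  x_1 = -2.6389 - 0.01*-5.2778 = -2.5861
  y_1 = -4.0685 - 0.01*-24.411 = -3.8244
Step 2: grad_x = 2*1*-2.5861 = -5.1722, grad_y = 2*3*-3.8244 = -22.9463
  x_2 = -2.5861 - 0.01*-5.1722 = -2.5344
  y_2 = -3.8244 - 0.01*-22.9463 = -3.5949
Step 3: grad_x = 2*1*-2.5344 = -5.0688, grad_y = 2*3*-3.5949 = -21.5696
  x_3 = -2.5344 - 0.01*-5.0688 = -2.4837
  y_3 = -3.5949 - 0.01*-21.5696 = -3.3792
Step 4: grad_x = 2*1*-2.4837 = -4.9674, grad_y = 2*3*-3.3792 = -20.2754
  x_4 = -2.4837 - 0.01*-4.9674 = -2.434
  y_4 = -3.3792 - 0.01*-20.2754 = -3.1765
Step 5: grad_x = 2*1*-2.434 = -4.8681, grad_y = 2*3*-3.1765 = -19.0589
  x_5 = -2.434 - 0.01*-4.8681 = -2.3854
  y_5 = -3.1765 - 0.01*-19.0589 = -2.9859
f(-2.3854, -2.9859) = 1*(-2.3854)^2 + 3*(-2.9859)^2 = 32.4365


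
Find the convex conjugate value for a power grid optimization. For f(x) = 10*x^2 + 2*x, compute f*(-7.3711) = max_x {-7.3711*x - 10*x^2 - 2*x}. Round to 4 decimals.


f*(y) = sup_x {y*x - a*x^2 - b*x} = sup_x {(y-b)*x - a*x^2}
FOC: (y - b) - 2a*x = 0 => x* = (y - b)/(2a)
x* = (-7.3711 - 2)/(2*10) = -0.4686
f*(-7.3711) = (y-b)^2/(4a) = (-7.3711 - 2)^2/(4*10)
= 87.8175/40 = 2.1954


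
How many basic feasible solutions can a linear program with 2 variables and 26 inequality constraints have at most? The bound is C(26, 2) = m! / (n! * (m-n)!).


Each vertex corresponds to some choice of n active constraints out of m, so the number of vertices is at most C(m, n) = m! / (n!(m-n)!).
m = 26, n = 2
Numerator: 26 * 25
Denominator: 2! = 2
C(26, 2) = 325


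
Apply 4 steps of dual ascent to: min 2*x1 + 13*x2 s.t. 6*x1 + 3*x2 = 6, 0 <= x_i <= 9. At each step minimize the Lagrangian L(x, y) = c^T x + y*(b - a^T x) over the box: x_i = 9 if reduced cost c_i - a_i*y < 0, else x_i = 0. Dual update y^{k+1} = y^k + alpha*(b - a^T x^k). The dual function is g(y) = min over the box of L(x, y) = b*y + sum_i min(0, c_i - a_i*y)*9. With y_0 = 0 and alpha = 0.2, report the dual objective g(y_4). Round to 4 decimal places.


Dual ascent for LP: min 2*x1 + 13*x2, 6*x1 + 3*x2 = 6, 0 <= x_i <= 9
Step 1: y^k = 0.0, reduced costs: (2.0, 13.0)
  x^k = (0.0, 0.0), subgradient = b - a^T x = 6.0
  y^{k+1} = 0.0 + 0.2*6.0 = 1.2
Step 2: y^k = 1.2, reduced costs: (-5.2, 9.4)
  x^k = (9.0, 0.0), subgradient = b - a^T x = -48.0
  y^{k+1} = 1.2 + 0.2*-48.0 = -8.4
Step 3: y^k = -8.4, reduced costs: (52.4, 38.2)
  x^k = (0.0, 0.0), subgradient = b - a^T x = 6.0
  y^{k+1} = -8.4 + 0.2*6.0 = -7.2
Step 4: y^k = -7.2, reduced costs: (45.2, 34.6)
  x^k = (0.0, 0.0), subgradient = b - a^T x = 6.0
  y^{k+1} = -7.2 + 0.2*6.0 = -6.0
Dual objective at y_4 = -6.0: reduced costs (38.0, 31.0), box minimizer x = (0.0, 0.0)
g(y_4) = b*y + (c1 - a1*y)*x1 + (c2 - a2*y)*x2 = 6*(-6.0) + 38.0*0.0 + 31.0*0.0 = -36.0 + 0.0 + 0.0 = -36.0


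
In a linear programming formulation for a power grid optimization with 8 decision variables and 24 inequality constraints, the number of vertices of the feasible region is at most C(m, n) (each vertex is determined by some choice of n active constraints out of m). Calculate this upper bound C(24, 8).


Each vertex corresponds to some choice of n active constraints out of m, so the number of vertices is at most C(m, n) = m! / (n!(m-n)!).
m = 24, n = 8
Numerator: 24 * 23 * 22 * 21 * 20 * 19 * 18 * 17
Denominator: 8! = 40320
C(24, 8) = 735471


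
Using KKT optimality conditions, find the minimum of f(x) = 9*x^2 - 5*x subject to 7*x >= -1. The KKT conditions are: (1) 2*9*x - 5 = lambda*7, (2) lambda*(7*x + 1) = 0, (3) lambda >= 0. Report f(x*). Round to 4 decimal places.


Step 1: Try lambda = 0 (constraint inactive).
Stationarity: 2*9*x - 5 = 0
x* = 5/(2*9) = 5/18 = 0.2778 (rounded; the exact value 5/18 is used below)
Check constraint: 7*0.2778 = 1.9446 >= -1 -- satisfied.
Step 2: Compute optimal value.
f(x*) = 9*(5/18)^2 - 5*(5/18) = -0.6944


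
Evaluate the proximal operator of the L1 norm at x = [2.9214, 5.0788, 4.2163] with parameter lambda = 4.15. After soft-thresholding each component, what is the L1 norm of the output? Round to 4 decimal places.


Soft-thresholding with lambda = 4.15:
prox(2.9214) = sign(2.9214)*max(|2.9214| - 4.15, 0) = 0.0
prox(5.0788) = sign(5.0788)*max(|5.0788| - 4.15, 0) = 0.9288
prox(4.2163) = sign(4.2163)*max(|4.2163| - 4.15, 0) = 0.0663
prox(x) = [0.0, 0.9288, 0.0663]
||prox(x)||_1 = 0.0 + 0.9288 + 0.0663 = 0.9951


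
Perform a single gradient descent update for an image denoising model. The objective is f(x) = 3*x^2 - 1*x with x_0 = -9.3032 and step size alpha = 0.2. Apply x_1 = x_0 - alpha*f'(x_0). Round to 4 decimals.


We compute the gradient at x_0 and apply the update.
f'(x) = 6*x - 1
f'(-9.3032) = 6*-9.3032 - 1 = -56.8192
x_1 = -9.3032 - 0.2*-56.8192 = 2.0606


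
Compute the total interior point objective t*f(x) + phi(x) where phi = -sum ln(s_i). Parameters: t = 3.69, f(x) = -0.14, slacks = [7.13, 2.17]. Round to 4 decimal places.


Step 1: Compute log-barrier.
ln values: [1.9643, 0.7747]
phi = -(1.9643 + 0.7747) = -2.739
Step 2: Compute augmented objective.
t*f(x) = 3.69*-0.14 = -0.5166
Total = -0.5166 - 2.739 = -3.2556


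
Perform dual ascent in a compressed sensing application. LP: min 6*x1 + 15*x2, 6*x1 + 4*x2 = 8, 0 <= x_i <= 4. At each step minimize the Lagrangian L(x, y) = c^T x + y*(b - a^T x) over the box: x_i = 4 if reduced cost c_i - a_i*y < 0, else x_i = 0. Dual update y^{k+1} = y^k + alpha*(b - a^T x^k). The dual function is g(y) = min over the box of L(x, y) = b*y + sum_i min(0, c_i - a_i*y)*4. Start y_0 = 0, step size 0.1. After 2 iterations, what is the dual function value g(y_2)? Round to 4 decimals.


Dual ascent for LP: min 6*x1 + 15*x2, 6*x1 + 4*x2 = 8, 0 <= x_i <= 4
Step 1: y^k = 0.0, reduced costs: (6.0, 15.0)
  x^k = (0.0, 0.0), subgradient = b - a^T x = 8.0
  y^{k+1} = 0.0 + 0.1*8.0 = 0.8
Step 2: y^k = 0.8, reduced costs: (1.2, 11.8)
  x^k = (0.0, 0.0), subgradient = b - a^T x = 8.0
  y^{k+1} = 0.8 + 0.1*8.0 = 1.6
Dual objective at y_2 = 1.6: reduced costs (-3.6, 8.6), box minimizer x = (4.0, 0.0)
g(y_2) = b*y + (c1 - a1*y)*x1 + (c2 - a2*y)*x2 = 8*1.6 + (-3.6)*4.0 + 8.6*0.0 = 12.8 - 14.4 + 0.0 = -1.6


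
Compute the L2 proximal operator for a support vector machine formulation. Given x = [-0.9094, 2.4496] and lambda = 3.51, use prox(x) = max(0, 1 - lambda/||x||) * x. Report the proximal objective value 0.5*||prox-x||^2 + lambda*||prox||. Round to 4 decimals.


Step 1: Compute ||x||.
||x|| = 2.613
Step 2: Compute scaling factor.
scale = max(0, 1 - 3.51/2.613) = 0.0
Step 3: prox(x) = [-0.0, 0.0]
||prox(x)|| = 0.0
Step 4: Proximal objective.
0.5*||prox-x||^2 = 3.4138
lambda*||prox|| = 0.0
Total = 3.4138


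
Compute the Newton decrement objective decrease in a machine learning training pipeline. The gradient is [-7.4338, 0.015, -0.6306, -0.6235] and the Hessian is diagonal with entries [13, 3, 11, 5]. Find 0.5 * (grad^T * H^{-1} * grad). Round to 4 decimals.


Step 1: H is diagonal, so H^(-1) * g = [-0.5718, 0.005, -0.0573, -0.1247].
Step 2: g^T H^(-1) g = sum_i g_i^2 / H_ii
  = (-7.4338)^2/13 + (0.015)^2/3 + (-0.6306)^2/11 + (-0.6235)^2/5
  = 4.2509 + 0.0001 + 0.0362 + 0.0778 = 4.3649
Step 3: Objective decrease = 0.5 * g^T H^(-1) g = 2.1824


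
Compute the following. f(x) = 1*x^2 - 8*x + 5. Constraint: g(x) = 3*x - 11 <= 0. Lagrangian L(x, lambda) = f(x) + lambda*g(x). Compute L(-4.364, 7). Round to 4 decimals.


Step 1: Evaluate f(x).
f(-4.364) = 1*(-4.364)^2 - 8*(-4.364) + 5 = 58.9565
Step 2: Evaluate g(x).
g(-4.364) = 3*-4.364 - 11 = -24.092
Step 3: Compute Lagrangian.
L = 58.9565 + 7*-24.092 = -109.6875


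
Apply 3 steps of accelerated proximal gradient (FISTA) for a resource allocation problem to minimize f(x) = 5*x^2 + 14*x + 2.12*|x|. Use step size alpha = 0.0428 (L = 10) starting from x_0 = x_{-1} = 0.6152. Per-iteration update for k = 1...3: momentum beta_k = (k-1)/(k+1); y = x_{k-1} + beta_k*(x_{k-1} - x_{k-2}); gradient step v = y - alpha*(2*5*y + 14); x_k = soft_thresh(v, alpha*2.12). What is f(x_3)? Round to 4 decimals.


FISTA on f(x) = 5*x^2 + 14*x + 2.12*|x|
L = 10, alpha = 0.0428
Iteration 1: beta = 0.0, y = 0.6152 + 0.0*(0.6152 - 0.6152) = 0.6152
  grad(y) = 20.152, v = y - alpha*grad = -0.2473
  prox(v) = soft_thresh(-0.2473, 0.0907) = -0.1566
Iteration 2: beta = 0.3333, y = -0.1566 + 0.3333*(-0.1566 - 0.6152) = -0.4138
  grad(y) = 9.8617, v = y - alpha*grad = -0.8359
  prox(v) = soft_thresh(-0.8359, 0.0907) = -0.7452
Iteration 3: beta = 0.5, y = -0.7452 + 0.5*(-0.7452 + 0.1566) = -1.0395
  grad(y) = 3.6053, v = y - alpha*grad = -1.1938
  prox(v) = soft_thresh(-1.1938, 0.0907) = -1.103
f(x_3) = 5*(-1.103)^2 + 14*(-1.103) + 2.12*|-1.103| = -7.0206


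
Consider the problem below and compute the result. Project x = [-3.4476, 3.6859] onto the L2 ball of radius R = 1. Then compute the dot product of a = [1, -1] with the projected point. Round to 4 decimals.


Step 1: Compute ||x|| (intermediates to 6 decimals).
||x|| = sqrt((-3.4476)^2 + 3.6859^2) = 5.04696
Step 2: Project.
Since ||x|| > R, scale = R/||x|| = 1/5.04696 = 0.198139, proj(x) = scale * x
proj(x) = [-0.683104, 0.730321]
Step 3: Dot product.
a^T * proj(x) = 1*(-0.683104) - 1*0.730321 = -1.4134


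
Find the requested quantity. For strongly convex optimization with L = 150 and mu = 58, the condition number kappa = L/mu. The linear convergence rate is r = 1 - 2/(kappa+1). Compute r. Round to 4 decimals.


Step 1: Compute the condition number.
kappa = L/mu = 150/58 = 2.5862
Step 2: Compute the convergence rate.
r = 1 - 2/(kappa + 1) = 1 - 2*mu/(L + mu) = (L - mu)/(L + mu) = 92/208 = 0.4423


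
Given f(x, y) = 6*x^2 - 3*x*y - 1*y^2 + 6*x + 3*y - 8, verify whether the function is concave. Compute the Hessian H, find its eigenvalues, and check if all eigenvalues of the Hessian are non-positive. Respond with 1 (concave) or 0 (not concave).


The Hessian of f(x,y) = 6*x^2 - 3*x*y - 1*y^2 + 6*x + 3*y - 8 is:
H = [[12, -3], [-3, -2]]
Trace = 12 - 2 = 10
Determinant = 12*-2 - (-3)^2 = -33
Discriminant = (10)^2 - 4*-33 = 232.0
Eigenvalues: lambda_1 = -2.6158, lambda_2 = 12.6158
The function is not concave.

0


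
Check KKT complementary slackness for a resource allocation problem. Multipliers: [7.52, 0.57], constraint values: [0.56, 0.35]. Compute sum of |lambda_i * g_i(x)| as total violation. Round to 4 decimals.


KKT complementary slackness check:
lambda_1 * g_1 = 7.52 * 0.56 = 4.2112
lambda_2 * g_2 = 0.57 * 0.35 = 0.1995
Total violation = 4.2112 + 0.1995 = 4.4107


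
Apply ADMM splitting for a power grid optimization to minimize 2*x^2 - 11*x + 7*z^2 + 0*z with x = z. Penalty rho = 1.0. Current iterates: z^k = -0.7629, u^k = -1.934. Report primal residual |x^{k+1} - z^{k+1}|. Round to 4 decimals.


ADMM iteration with rho = 1.0, z^k = -0.7629, u^k = -1.934
Step 1: x-update.
Minimize 2*x^2 - 11*x + (1.0/2)*(x + 0.7629 - 1.934)^2
FOC: (2*2 + 1.0)*x = 11 + 1.0*(-0.7629 + 1.934)
x^{k+1} = 2.4342
Step 2: z-update.
Minimize 7*z^2 + 0*z + (1.0/2)*(2.4342 - z - 1.934)^2
FOC: (2*7 + 1.0)*z = 0 + 1.0*(2.4342 - 1.934)
z^{k+1} = 0.0333
Step 3: u-update.
u^{k+1} = -1.934 + 2.4342 - 0.0333 = 0.4669
Step 4: Primal residual = |2.4342 - 0.0333| = 2.4009


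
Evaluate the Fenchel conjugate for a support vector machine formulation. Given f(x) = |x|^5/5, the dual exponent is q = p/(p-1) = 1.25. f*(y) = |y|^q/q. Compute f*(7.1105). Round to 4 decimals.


The conjugate exponent q satisfies 1/p + 1/q = 1.
p = 5, so q = 5/(5 - 1) = 1.25
|y|^q = 7.1105^1.25 = 11.6111
f*(7.1105) = 11.6111 / 1.25 = 9.2889


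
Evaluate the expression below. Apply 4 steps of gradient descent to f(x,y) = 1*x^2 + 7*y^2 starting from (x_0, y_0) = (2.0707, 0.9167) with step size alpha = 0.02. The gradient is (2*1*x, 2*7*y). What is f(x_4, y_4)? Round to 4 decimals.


Gradient descent on f(x,y) = 1*x^2 + 7*y^2.
Starting point: (2.0707, 0.9167), alpha = 0.02
Step 1: grad_x = 2*1*2.0707 = 4.1414, grad_y = 2*7*0.9167 = 12.8338
  x_1 = 2.0707 - 0.02*4.1414 = 1.9879
  y_1 = 0.9167 - 0.02*12.8338 = 0.66
Step 2: grad_x = 2*1*1.9879 = 3.9757, grad_y = 2*7*0.66 = 9.2403
  x_2 = 1.9879 - 0.02*3.9757 = 1.9084
  y_2 = 0.66 - 0.02*9.2403 = 0.4752
Step 3: grad_x = 2*1*1.9084 = 3.8167, grad_y = 2*7*0.4752 = 6.653
  x_3 = 1.9084 - 0.02*3.8167 = 1.832
  y_3 = 0.4752 - 0.02*6.653 = 0.3422
Step 4: grad_x = 2*1*1.832 = 3.664, grad_y = 2*7*0.3422 = 4.7902
  x_4 = 1.832 - 0.02*3.664 = 1.7587
  y_4 = 0.3422 - 0.02*4.7902 = 0.2464
f(1.7587, 0.2464) = 1*1.7587^2 + 7*0.2464^2 = 3.518


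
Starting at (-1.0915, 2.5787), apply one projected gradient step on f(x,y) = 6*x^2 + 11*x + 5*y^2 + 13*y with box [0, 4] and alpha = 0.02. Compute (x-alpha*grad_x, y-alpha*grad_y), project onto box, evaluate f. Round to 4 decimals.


Step 1: Compute gradient at (-1.0915, 2.5787).
grad_x = 2*6*-1.0915 + 11 = -2.098
grad_y = 2*5*2.5787 + 13 = 38.787
Step 2: Gradient step.
x_raw = -1.0915 - 0.02*-2.098 = -1.0495
y_raw = 2.5787 - 0.02*38.787 = 1.803
Step 3: Project onto [0, 4].
x_proj = clip(-1.0495) = 0.0
y_proj = clip(1.803) = 1.803
Step 4: Evaluate f.
f(0.0, 1.803) = 39.6918


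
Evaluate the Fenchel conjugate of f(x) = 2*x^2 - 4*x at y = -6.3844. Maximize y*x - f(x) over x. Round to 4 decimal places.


f*(y) = sup_x {y*x - a*x^2 - b*x} = sup_x {(y-b)*x - a*x^2}
FOC: (y - b) - 2a*x = 0 => x* = (y - b)/(2a)
x* = (-6.3844 + 4)/(2*2) = -0.5961
f*(-6.3844) = (y-b)^2/(4a) = (-6.3844 + 4)^2/(4*2)
= 5.6854/8 = 0.7107


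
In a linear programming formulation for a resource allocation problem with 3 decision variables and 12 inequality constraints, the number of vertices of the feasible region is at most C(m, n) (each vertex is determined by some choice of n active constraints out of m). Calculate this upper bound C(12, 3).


Each vertex corresponds to some choice of n active constraints out of m, so the number of vertices is at most C(m, n) = m! / (n!(m-n)!).
m = 12, n = 3
Numerator: 12 * 11 * 10
Denominator: 3! = 6
C(12, 3) = 220


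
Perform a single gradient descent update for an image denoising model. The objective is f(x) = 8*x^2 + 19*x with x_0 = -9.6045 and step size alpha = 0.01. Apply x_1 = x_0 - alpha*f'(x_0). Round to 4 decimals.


We compute the gradient at x_0 and apply the update.
f'(x) = 16*x + 19
f'(-9.6045) = 16*-9.6045 + 19 = -134.672
x_1 = -9.6045 - 0.01*-134.672 = -8.2578


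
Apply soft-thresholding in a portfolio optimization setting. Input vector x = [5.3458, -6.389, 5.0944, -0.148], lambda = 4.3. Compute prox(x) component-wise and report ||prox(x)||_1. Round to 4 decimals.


Soft-thresholding with lambda = 4.3:
prox(5.3458) = sign(5.3458)*max(|5.3458| - 4.3, 0) = 1.0458
prox(-6.389) = sign(-6.389)*max(|-6.389| - 4.3, 0) = -2.089
prox(5.0944) = sign(5.0944)*max(|5.0944| - 4.3, 0) = 0.7944
prox(-0.148) = sign(-0.148)*max(|-0.148| - 4.3, 0) = 0.0
prox(x) = [1.0458, -2.089, 0.7944, 0.0]
||prox(x)||_1 = 1.0458 + 2.089 + 0.7944 + 0.0 = 3.9292


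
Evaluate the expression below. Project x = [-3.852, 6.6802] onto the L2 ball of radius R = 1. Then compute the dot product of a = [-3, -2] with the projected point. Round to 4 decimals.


Step 1: Compute ||x|| (intermediates to 6 decimals).
||x|| = sqrt((-3.852)^2 + 6.6802^2) = 7.711224
Step 2: Project.
Since ||x|| > R, scale = R/||x|| = 1/7.711224 = 0.129681, proj(x) = scale * x
proj(x) = [-0.499531, 0.866295]
Step 3: Dot product.
a^T * proj(x) = -3*(-0.499531) - 2*0.866295 = -0.234


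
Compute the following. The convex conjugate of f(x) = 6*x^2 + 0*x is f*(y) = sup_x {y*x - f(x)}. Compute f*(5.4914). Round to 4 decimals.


f*(y) = sup_x {y*x - a*x^2 - b*x} = sup_x {(y-b)*x - a*x^2}
FOC: (y - b) - 2a*x = 0 => x* = (y - b)/(2a)
x* = (5.4914 - 0)/(2*6) = 0.4576
f*(5.4914) = (y-b)^2/(4a) = (5.4914 - 0)^2/(4*6)
= 30.1555/24 = 1.2565


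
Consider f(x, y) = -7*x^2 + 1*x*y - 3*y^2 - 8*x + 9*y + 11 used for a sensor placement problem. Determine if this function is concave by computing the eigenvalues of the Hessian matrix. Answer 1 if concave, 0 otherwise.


The Hessian of f(x,y) = -7*x^2 + 1*x*y - 3*y^2 - 8*x + 9*y + 11 is:
H = [[-14, 1], [1, -6]]
Trace = -14 - 6 = -20
Determinant = -14*-6 - (1)^2 = 83
Discriminant = (-20)^2 - 4*83 = 68.0
Eigenvalues: lambda_1 = -14.1231, lambda_2 = -5.8769
The function is concave.

1


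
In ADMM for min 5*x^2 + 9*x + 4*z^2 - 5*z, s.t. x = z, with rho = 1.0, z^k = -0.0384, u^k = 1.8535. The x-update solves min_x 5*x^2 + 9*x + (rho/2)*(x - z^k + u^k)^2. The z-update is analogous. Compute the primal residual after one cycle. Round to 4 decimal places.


ADMM iteration with rho = 1.0, z^k = -0.0384, u^k = 1.8535
Step 1: x-update.
Minimize 5*x^2 + 9*x + (1.0/2)*(x + 0.0384 + 1.8535)^2
FOC: (2*5 + 1.0)*x = -9 + 1.0*(-0.0384 - 1.8535)
x^{k+1} = -0.9902
Step 2: z-update.
Minimize 4*z^2 - 5*z + (1.0/2)*(-0.9902 - z + 1.8535)^2
FOC: (2*4 + 1.0)*z = 5 + 1.0*(-0.9902 + 1.8535)
z^{k+1} = 0.6515
Step 3: u-update.
u^{k+1} = 1.8535 - 0.9902 - 0.6515 = 0.2118
Step 4: Primal residual = |-0.9902 - 0.6515| = 1.6417


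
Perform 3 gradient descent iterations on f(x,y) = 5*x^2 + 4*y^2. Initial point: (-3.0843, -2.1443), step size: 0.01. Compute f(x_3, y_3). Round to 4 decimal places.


Gradient descent on f(x,y) = 5*x^2 + 4*y^2.
Starting point: (-3.0843, -2.1443), alpha = 0.01
Step 1: grad_x = 2*5*-3.0843 = -30.843, grad_y = 2*4*-2.1443 = -17.1544
  x_1 = -3.0843 - 0.01*-30.843 = -2.7759
  y_1 = -2.1443 - 0.01*-17.1544 = -1.9728
Step 2: grad_x = 2*5*-2.7759 = -27.7587, grad_y = 2*4*-1.9728 = -15.782
  x_2 = -2.7759 - 0.01*-27.7587 = -2.4983
  y_2 = -1.9728 - 0.01*-15.782 = -1.8149
Step 3: grad_x = 2*5*-2.4983 = -24.9828, grad_y = 2*4*-1.8149 = -14.5195
  x_3 = -2.4983 - 0.01*-24.9828 = -2.2485
  y_3 = -1.8149 - 0.01*-14.5195 = -1.6697
f(-2.2485, -1.6697) = 5*(-2.2485)^2 + 4*(-1.6697)^2 = 36.4299


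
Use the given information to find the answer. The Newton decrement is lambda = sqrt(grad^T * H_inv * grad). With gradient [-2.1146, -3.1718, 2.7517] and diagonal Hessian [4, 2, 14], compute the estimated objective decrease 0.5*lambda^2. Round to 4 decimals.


Step 1: H is diagonal, so H^(-1) * g = [-0.5287, -1.5859, 0.1966].
Step 2: g^T H^(-1) g = sum_i g_i^2 / H_ii
  = (-2.1146)^2/4 + (-3.1718)^2/2 + (2.7517)^2/14
  = 1.1179 + 5.0302 + 0.5408 = 6.6889
Step 3: Objective decrease = 0.5 * g^T H^(-1) g = 3.3444


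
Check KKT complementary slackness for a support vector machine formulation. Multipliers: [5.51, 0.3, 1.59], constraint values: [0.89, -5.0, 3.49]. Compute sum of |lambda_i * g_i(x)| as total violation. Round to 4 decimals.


KKT complementary slackness check:
lambda_1 * g_1 = 5.51 * 0.89 = 4.9039
lambda_2 * g_2 = 0.3 * -5.0 = -1.5
lambda_3 * g_3 = 1.59 * 3.49 = 5.5491
Total violation = 4.9039 + 1.5 + 5.5491 = 11.953


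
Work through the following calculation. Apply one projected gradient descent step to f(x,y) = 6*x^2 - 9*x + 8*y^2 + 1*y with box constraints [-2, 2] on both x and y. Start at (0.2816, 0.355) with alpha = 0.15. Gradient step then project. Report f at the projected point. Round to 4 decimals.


Step 1: Compute gradient at (0.2816, 0.355).
grad_x = 2*6*0.2816 - 9 = -5.6208
grad_y = 2*8*0.355 + 1 = 6.68
Step 2: Gradient step.
x_raw = 0.2816 - 0.15*-5.6208 = 1.1247
y_raw = 0.355 - 0.15*6.68 = -0.647
Step 3: Project onto [-2, 2].
x_proj = clip(1.1247) = 1.1247
y_proj = clip(-0.647) = -0.647
Step 4: Evaluate f.
f(1.1247, -0.647) = 0.1694


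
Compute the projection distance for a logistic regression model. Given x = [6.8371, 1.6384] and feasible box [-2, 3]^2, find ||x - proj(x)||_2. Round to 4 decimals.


Project each component onto [-2, 3].
clip(6.8371) = 3.0, clip(1.6384) = 1.6384
Projection = [3.0, 1.6384]
Squared diffs: [14.7233, 0.0]
Distance = sqrt(14.7233) = 3.8371


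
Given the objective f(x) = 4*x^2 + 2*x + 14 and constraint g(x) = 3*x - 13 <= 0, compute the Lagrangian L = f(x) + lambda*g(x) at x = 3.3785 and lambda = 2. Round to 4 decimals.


Step 1: Evaluate f(x).
f(3.3785) = 4*3.3785^2 + 2*3.3785 + 14 = 66.414
Step 2: Evaluate g(x).
g(3.3785) = 3*3.3785 - 13 = -2.8645
Step 3: Compute Lagrangian.
L = 66.414 + 2*-2.8645 = 60.685


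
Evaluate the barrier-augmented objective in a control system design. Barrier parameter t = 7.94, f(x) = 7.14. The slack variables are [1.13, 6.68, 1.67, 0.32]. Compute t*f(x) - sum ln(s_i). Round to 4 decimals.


Step 1: Compute log-barrier.
ln values: [0.1222, 1.8991, 0.5128, -1.1394]
phi = -(0.1222 + 1.8991 + 0.5128 - 1.1394) = -1.3947
Step 2: Compute augmented objective.
t*f(x) = 7.94*7.14 = 56.6916
Total = 56.6916 - 1.3947 = 55.2969


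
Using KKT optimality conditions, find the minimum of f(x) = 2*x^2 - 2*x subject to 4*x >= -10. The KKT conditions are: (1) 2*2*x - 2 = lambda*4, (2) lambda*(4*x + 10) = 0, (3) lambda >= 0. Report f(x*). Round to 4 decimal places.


Step 1: Try lambda = 0 (constraint inactive).
Stationarity: 2*2*x - 2 = 0
x* = 2/(2*2) = 0.5
Check constraint: 4*0.5 = 2.0 >= -10 -- satisfied.
Step 2: Compute optimal value.
f(x*) = 2*0.5^2 - 2*0.5 = -0.5


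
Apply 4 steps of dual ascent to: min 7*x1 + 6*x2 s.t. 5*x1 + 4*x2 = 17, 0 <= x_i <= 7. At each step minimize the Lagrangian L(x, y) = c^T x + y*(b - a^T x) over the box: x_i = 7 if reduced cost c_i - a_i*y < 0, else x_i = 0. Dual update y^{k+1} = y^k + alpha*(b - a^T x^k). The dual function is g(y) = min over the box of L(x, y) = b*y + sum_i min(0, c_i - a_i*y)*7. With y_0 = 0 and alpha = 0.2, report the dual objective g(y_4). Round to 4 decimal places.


Dual ascent for LP: min 7*x1 + 6*x2, 5*x1 + 4*x2 = 17, 0 <= x_i <= 7
Step 1: y^k = 0.0, reduced costs: (7.0, 6.0)
  x^k = (0.0, 0.0), subgradient = b - a^T x = 17.0
  y^{k+1} = 0.0 + 0.2*17.0 = 3.4
Step 2: y^k = 3.4, reduced costs: (-10.0, -7.6)
  x^k = (7.0, 7.0), subgradient = b - a^T x = -46.0
  y^{k+1} = 3.4 + 0.2*-46.0 = -5.8
Step 3: y^k = -5.8, reduced costs: (36.0, 29.2)
  x^k = (0.0, 0.0), subgradient = b - a^T x = 17.0
  y^{k+1} = -5.8 + 0.2*17.0 = -2.4
Step 4: y^k = -2.4, reduced costs: (19.0, 15.6)
  x^k = (0.0, 0.0), subgradient = b - a^T x = 17.0
  y^{k+1} = -2.4 + 0.2*17.0 = 1.0
Dual objective at y_4 = 1.0: reduced costs (2.0, 2.0), box minimizer x = (0.0, 0.0)
g(y_4) = b*y + (c1 - a1*y)*x1 + (c2 - a2*y)*x2 = 17*1.0 + 2.0*0.0 + 2.0*0.0 = 17.0 + 0.0 + 0.0 = 17.0


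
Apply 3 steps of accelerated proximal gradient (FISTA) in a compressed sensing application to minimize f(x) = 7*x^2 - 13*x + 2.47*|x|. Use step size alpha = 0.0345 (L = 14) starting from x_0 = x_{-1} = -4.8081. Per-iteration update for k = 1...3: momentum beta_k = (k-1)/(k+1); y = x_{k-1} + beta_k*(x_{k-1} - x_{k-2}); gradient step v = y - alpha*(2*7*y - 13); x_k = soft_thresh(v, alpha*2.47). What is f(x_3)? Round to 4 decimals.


FISTA on f(x) = 7*x^2 - 13*x + 2.47*|x|
L = 14, alpha = 0.0345
Iteration 1: beta = 0.0, y = -4.8081 + 0.0*(-4.8081 + 4.8081) = -4.8081
  grad(y) = -80.3134, v = y - alpha*grad = -2.0373
  prox(v) = soft_thresh(-2.0373, 0.0852) = -1.9521
Iteration 2: beta = 0.3333, y = -1.9521 + 0.3333*(-1.9521 + 4.8081) = -1.0001
  grad(y) = -27.0009, v = y - alpha*grad = -0.0685
  prox(v) = soft_thresh(-0.0685, 0.0852) = 0.0
Iteration 3: beta = 0.5, y = 0.0 + 0.5*(0.0 + 1.9521) = 0.976
  grad(y) = 0.6645, v = y - alpha*grad = 0.9531
  prox(v) = soft_thresh(0.9531, 0.0852) = 0.8679
f(x_3) = 7*0.8679^2 - 13*0.8679 + 2.47*|0.8679| = -3.8662


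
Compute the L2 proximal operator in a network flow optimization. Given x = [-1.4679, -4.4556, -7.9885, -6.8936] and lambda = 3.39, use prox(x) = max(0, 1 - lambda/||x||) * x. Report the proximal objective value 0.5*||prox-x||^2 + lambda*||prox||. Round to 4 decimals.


Step 1: Compute ||x||.
||x|| = 11.5475
Step 2: Compute scaling factor.
scale = max(0, 1 - 3.39/11.5475) = 0.7064
Step 3: prox(x) = [-1.037, -3.1476, -5.6433, -4.8698]
||prox(x)|| = 8.1575
Step 4: Proximal objective.
0.5*||prox-x||^2 = 5.7461
lambda*||prox|| = 27.6539
Total = 33.4


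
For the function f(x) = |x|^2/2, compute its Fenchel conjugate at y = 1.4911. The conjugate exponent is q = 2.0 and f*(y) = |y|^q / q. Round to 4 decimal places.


The conjugate exponent q satisfies 1/p + 1/q = 1.
p = 2, so q = 2/(2 - 1) = 2.0
|y|^q = 1.4911^2.0 = 2.2234
f*(1.4911) = 2.2234 / 2.0 = 1.1117


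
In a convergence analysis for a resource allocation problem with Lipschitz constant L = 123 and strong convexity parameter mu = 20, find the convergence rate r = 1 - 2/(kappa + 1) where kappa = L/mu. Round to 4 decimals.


Step 1: Compute the condition number.
kappa = L/mu = 123/20 = 6.15
Step 2: Compute the convergence rate.
r = 1 - 2/(kappa + 1) = 1 - 2*mu/(L + mu) = (L - mu)/(L + mu) = 103/143 = 0.7203


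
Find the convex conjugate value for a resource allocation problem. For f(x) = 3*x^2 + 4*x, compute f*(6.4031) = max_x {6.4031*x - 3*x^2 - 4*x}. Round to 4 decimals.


f*(y) = sup_x {y*x - a*x^2 - b*x} = sup_x {(y-b)*x - a*x^2}
FOC: (y - b) - 2a*x = 0 => x* = (y - b)/(2a)
x* = (6.4031 - 4)/(2*3) = 0.4005
f*(6.4031) = (y-b)^2/(4a) = (6.4031 - 4)^2/(4*3)
= 5.7749/12 = 0.4812


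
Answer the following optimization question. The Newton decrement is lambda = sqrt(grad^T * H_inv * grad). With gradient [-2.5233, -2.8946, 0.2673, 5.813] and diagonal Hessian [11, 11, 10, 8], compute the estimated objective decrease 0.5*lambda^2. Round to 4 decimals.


Step 1: H is diagonal, so H^(-1) * g = [-0.2294, -0.2631, 0.0267, 0.7266].
Step 2: g^T H^(-1) g = sum_i g_i^2 / H_ii
  = (-2.5233)^2/11 + (-2.8946)^2/11 + (0.2673)^2/10 + (5.813)^2/8
  = 0.5788 + 0.7617 + 0.0071 + 4.2239 = 5.5715
Step 3: Objective decrease = 0.5 * g^T H^(-1) g = 2.7858


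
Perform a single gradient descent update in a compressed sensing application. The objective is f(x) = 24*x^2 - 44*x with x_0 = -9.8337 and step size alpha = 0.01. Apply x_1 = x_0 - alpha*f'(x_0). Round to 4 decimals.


We compute the gradient at x_0 and apply the update.
f'(x) = 48*x - 44
f'(-9.8337) = 48*-9.8337 - 44 = -516.0176
x_1 = -9.8337 - 0.01*-516.0176 = -4.6735


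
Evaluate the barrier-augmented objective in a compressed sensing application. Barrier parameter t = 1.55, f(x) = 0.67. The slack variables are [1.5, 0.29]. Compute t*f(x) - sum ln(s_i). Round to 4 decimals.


Step 1: Compute log-barrier.
ln values: [0.4055, -1.2379]
phi = -(0.4055 - 1.2379) = 0.8324
Step 2: Compute augmented objective.
t*f(x) = 1.55*0.67 = 1.0385
Total = 1.0385 + 0.8324 = 1.8709


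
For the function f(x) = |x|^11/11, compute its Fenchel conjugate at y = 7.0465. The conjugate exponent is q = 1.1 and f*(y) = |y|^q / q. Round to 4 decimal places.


The conjugate exponent q satisfies 1/p + 1/q = 1.
p = 11, so q = 11/(11 - 1) = 1.1
|y|^q = 7.0465^1.1 = 8.5659
f*(7.0465) = 8.5659 / 1.1 = 7.7871


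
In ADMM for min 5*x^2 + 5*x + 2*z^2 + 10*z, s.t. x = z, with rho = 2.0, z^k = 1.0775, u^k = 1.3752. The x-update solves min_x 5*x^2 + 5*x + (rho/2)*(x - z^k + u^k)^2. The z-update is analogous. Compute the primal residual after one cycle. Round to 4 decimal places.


ADMM iteration with rho = 2.0, z^k = 1.0775, u^k = 1.3752
Step 1: x-update.
Minimize 5*x^2 + 5*x + (2.0/2)*(x - 1.0775 + 1.3752)^2
FOC: (2*5 + 2.0)*x = -5 + 2.0*(1.0775 - 1.3752)
x^{k+1} = -0.4663
Step 2: z-update.
Minimize 2*z^2 + 10*z + (2.0/2)*(-0.4663 - z + 1.3752)^2
FOC: (2*2 + 2.0)*z = -10 + 2.0*(-0.4663 + 1.3752)
z^{k+1} = -1.3637
Step 3: u-update.
u^{k+1} = 1.3752 - 0.4663 + 1.3637 = 2.2726
Step 4: Primal residual = |-0.4663 + 1.3637| = 0.8974


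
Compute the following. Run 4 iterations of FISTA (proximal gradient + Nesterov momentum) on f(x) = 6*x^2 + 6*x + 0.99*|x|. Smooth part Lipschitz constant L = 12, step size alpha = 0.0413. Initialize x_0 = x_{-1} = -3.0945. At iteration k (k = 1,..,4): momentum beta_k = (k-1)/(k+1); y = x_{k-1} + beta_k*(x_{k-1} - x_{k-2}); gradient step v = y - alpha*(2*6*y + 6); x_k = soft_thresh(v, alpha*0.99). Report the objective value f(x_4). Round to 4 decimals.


FISTA on f(x) = 6*x^2 + 6*x + 0.99*|x|
L = 12, alpha = 0.0413
Iteration 1: beta = 0.0, y = -3.0945 + 0.0*(-3.0945 + 3.0945) = -3.0945
  grad(y) = -31.134, v = y - alpha*grad = -1.8087
  prox(v) = soft_thresh(-1.8087, 0.0409) = -1.7678
Iteration 2: beta = 0.3333, y = -1.7678 + 0.3333*(-1.7678 + 3.0945) = -1.3255
  grad(y) = -9.9065, v = y - alpha*grad = -0.9164
  prox(v) = soft_thresh(-0.9164, 0.0409) = -0.8755
Iteration 3: beta = 0.5, y = -0.8755 + 0.5*(-0.8755 + 1.7678) = -0.4294
  grad(y) = 0.8474, v = y - alpha*grad = -0.4644
  prox(v) = soft_thresh(-0.4644, 0.0409) = -0.4235
Iteration 4: beta = 0.6, y = -0.4235 + 0.6*(-0.4235 + 0.8755) = -0.1523
  grad(y) = 4.1726, v = y - alpha*grad = -0.3246
  prox(v) = soft_thresh(-0.3246, 0.0409) = -0.2837
f(x_4) = 6*(-0.2837)^2 + 6*(-0.2837) + 0.99*|-0.2837| = -0.9385


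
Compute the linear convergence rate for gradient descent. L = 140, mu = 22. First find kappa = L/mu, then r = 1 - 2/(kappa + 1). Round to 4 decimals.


Step 1: Compute the condition number.
kappa = L/mu = 140/22 = 6.3636
Step 2: Compute the convergence rate.
r = 1 - 2/(kappa + 1) = 1 - 2*mu/(L + mu) = (L - mu)/(L + mu) = 118/162 = 0.7284


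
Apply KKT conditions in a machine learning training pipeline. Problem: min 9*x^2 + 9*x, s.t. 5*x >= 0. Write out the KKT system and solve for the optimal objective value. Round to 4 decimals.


Step 1: Try lambda = 0 (constraint inactive).
x_unc = -9/(2*9) = -0.5
Check: 5*-0.5 = -2.5 < 0 -- violated!
Step 2: Constraint must be active: 5*x = 0
x* = 0/5 = 0.0
lambda = (2*9*0.0 + 9)/5 = 1.8
Step 3: Compute optimal value.
f(x*) = 9*0.0^2 + 9*0.0 = 0.0


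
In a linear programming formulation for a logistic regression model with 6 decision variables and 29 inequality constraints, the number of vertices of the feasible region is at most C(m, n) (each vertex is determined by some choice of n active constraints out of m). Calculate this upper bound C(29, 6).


Each vertex corresponds to some choice of n active constraints out of m, so the number of vertices is at most C(m, n) = m! / (n!(m-n)!).
m = 29, n = 6
Numerator: 29 * 28 * 27 * 26 * 25 * 24
Denominator: 6! = 720
C(29, 6) = 475020


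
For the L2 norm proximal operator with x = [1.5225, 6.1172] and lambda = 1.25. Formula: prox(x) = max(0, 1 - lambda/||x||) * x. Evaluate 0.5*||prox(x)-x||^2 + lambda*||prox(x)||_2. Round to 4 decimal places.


Step 1: Compute ||x||.
||x|| = 6.3038
Step 2: Compute scaling factor.
scale = max(0, 1 - 1.25/6.3038) = 0.8017
Step 3: prox(x) = [1.2206, 4.9042]
||prox(x)|| = 5.0538
Step 4: Proximal objective.
0.5*||prox-x||^2 = 0.7813
lambda*||prox|| = 6.3173
Total = 7.0985


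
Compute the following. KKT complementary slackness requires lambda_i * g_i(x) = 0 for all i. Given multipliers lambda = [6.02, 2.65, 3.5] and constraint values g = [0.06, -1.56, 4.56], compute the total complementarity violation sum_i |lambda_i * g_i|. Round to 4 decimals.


KKT complementary slackness check:
lambda_1 * g_1 = 6.02 * 0.06 = 0.3612
lambda_2 * g_2 = 2.65 * -1.56 = -4.134
lambda_3 * g_3 = 3.5 * 4.56 = 15.96
Total violation = 0.3612 + 4.134 + 15.96 = 20.4552


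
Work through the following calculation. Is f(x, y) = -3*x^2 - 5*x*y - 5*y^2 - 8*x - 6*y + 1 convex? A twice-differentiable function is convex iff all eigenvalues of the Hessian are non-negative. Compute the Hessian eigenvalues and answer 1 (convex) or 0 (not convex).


The Hessian of f(x,y) = -3*x^2 - 5*x*y - 5*y^2 - 8*x - 6*y + 1 is:
H = [[-6, -5], [-5, -10]]
Trace = -6 - 10 = -16
Determinant = -6*-10 - (-5)^2 = 35
Discriminant = (-16)^2 - 4*35 = 116.0
Eigenvalues: lambda_1 = -13.3852, lambda_2 = -2.6148
The function is not convex.

0


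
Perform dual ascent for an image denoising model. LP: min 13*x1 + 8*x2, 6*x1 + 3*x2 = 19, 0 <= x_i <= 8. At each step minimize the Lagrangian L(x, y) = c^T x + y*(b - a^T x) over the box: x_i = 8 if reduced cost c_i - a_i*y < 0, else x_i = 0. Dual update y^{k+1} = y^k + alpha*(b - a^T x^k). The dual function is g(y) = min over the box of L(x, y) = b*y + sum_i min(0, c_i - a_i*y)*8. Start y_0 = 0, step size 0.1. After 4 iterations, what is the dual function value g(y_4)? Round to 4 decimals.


Dual ascent for LP: min 13*x1 + 8*x2, 6*x1 + 3*x2 = 19, 0 <= x_i <= 8
Step 1: y^k = 0.0, reduced costs: (13.0, 8.0)
  x^k = (0.0, 0.0), subgradient = b - a^T x = 19.0
  y^{k+1} = 0.0 + 0.1*19.0 = 1.9
Step 2: y^k = 1.9, reduced costs: (1.6, 2.3)
  x^k = (0.0, 0.0), subgradient = b - a^T x = 19.0
  y^{k+1} = 1.9 + 0.1*19.0 = 3.8
Step 3: y^k = 3.8, reduced costs: (-9.8, -3.4)
  x^k = (8.0, 8.0), subgradient = b - a^T x = -53.0
  y^{k+1} = 3.8 + 0.1*-53.0 = -1.5
Step 4: y^k = -1.5, reduced costs: (22.0, 12.5)
  x^k = (0.0, 0.0), subgradient = b - a^T x = 19.0
  y^{k+1} = -1.5 + 0.1*19.0 = 0.4
Dual objective at y_4 = 0.4: reduced costs (10.6, 6.8), box minimizer x = (0.0, 0.0)
g(y_4) = b*y + (c1 - a1*y)*x1 + (c2 - a2*y)*x2 = 19*0.4 + 10.6*0.0 + 6.8*0.0 = 7.6 + 0.0 + 0.0 = 7.6


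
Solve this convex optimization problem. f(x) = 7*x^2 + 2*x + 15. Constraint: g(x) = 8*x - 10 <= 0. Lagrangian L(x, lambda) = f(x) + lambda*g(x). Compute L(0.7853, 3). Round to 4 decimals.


Step 1: Evaluate f(x).
f(0.7853) = 7*0.7853^2 + 2*0.7853 + 15 = 20.8875
Step 2: Evaluate g(x).
g(0.7853) = 8*0.7853 - 10 = -3.7176
Step 3: Compute Lagrangian.
L = 20.8875 + 3*-3.7176 = 9.7347


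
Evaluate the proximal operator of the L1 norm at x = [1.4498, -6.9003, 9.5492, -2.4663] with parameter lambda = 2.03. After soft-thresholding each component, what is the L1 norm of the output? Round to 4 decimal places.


Soft-thresholding with lambda = 2.03:
prox(1.4498) = sign(1.4498)*max(|1.4498| - 2.03, 0) = 0.0
prox(-6.9003) = sign(-6.9003)*max(|-6.9003| - 2.03, 0) = -4.8703
prox(9.5492) = sign(9.5492)*max(|9.5492| - 2.03, 0) = 7.5192
prox(-2.4663) = sign(-2.4663)*max(|-2.4663| - 2.03, 0) = -0.4363
prox(x) = [0.0, -4.8703, 7.5192, -0.4363]
||prox(x)||_1 = 0.0 + 4.8703 + 7.5192 + 0.4363 = 12.8258


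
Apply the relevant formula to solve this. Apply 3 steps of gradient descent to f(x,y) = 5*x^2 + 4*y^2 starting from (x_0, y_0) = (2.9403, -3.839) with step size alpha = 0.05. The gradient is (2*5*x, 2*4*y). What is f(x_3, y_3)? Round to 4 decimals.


Gradient descent on f(x,y) = 5*x^2 + 4*y^2.
Starting point: (2.9403, -3.839), alpha = 0.05
Step 1: grad_x = 2*5*2.9403 = 29.403, grad_y = 2*4*-3.839 = -30.712
  x_1 = 2.9403 - 0.05*29.403 = 1.4702
  y_1 = -3.839 - 0.05*-30.712 = -2.3034
Step 2: grad_x = 2*5*1.4702 = 14.7015, grad_y = 2*4*-2.3034 = -18.4272
  x_2 = 1.4702 - 0.05*14.7015 = 0.7351
  y_2 = -2.3034 - 0.05*-18.4272 = -1.382
Step 3: grad_x = 2*5*0.7351 = 7.3508, grad_y = 2*4*-1.382 = -11.0563
  x_3 = 0.7351 - 0.05*7.3508 = 0.3675
  y_3 = -1.382 - 0.05*-11.0563 = -0.8292
f(0.3675, -0.8292) = 5*0.3675^2 + 4*(-0.8292)^2 = 3.4259


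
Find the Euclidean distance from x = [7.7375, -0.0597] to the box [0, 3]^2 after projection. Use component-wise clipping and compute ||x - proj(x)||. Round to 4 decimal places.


Project each component onto [0, 3].
clip(7.7375) = 3.0, clip(-0.0597) = 0.0
Projection = [3.0, 0.0]
Squared diffs: [22.4439, 0.0036]
Distance = sqrt(22.4475) = 4.7379


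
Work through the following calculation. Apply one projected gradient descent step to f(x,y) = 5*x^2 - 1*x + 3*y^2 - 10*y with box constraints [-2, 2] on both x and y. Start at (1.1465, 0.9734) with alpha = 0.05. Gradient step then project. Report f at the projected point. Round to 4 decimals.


Step 1: Compute gradient at (1.1465, 0.9734).
grad_x = 2*5*1.1465 - 1 = 10.465
grad_y = 2*3*0.9734 - 10 = -4.1596
Step 2: Gradient step.
x_raw = 1.1465 - 0.05*10.465 = 0.6233
y_raw = 0.9734 - 0.05*-4.1596 = 1.1814
Step 3: Project onto [-2, 2].
x_proj = clip(0.6233) = 0.6233
y_proj = clip(1.1814) = 1.1814
Step 4: Evaluate f.
f(0.6233, 1.1814) = -6.3079


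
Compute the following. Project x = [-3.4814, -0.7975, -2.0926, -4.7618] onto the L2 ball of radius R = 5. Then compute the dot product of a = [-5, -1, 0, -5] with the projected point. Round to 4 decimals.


Step 1: Compute ||x|| (intermediates to 6 decimals).
||x|| = sqrt((-3.4814)^2 + (-0.7975)^2 + (-2.0926)^2 + (-4.7618)^2) = 6.309506
Step 2: Project.
Since ||x|| > R, scale = R/||x|| = 5/6.309506 = 0.792455, proj(x) = scale * x
proj(x) = [-2.758853, -0.631983, -1.658291, -3.773512]
Step 3: Dot product.
a^T * proj(x) = -5*(-2.758853) - 1*(-0.631983) + 0*(-1.658291) - 5*(-3.773512) = 33.2938


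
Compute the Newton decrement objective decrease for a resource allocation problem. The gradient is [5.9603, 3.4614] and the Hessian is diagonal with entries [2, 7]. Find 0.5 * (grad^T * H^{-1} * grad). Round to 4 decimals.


Step 1: H is diagonal, so H^(-1) * g = [2.9802, 0.4945].
Step 2: g^T H^(-1) g = sum_i g_i^2 / H_ii
  = (5.9603)^2/2 + (3.4614)^2/7
  = 17.7626 + 1.7116 = 19.4742
Step 3: Objective decrease = 0.5 * g^T H^(-1) g = 9.7371


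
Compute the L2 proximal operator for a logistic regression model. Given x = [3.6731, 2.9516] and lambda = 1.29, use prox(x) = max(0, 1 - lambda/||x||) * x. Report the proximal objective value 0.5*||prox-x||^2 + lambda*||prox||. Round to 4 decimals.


Step 1: Compute ||x||.
||x|| = 4.7121
Step 2: Compute scaling factor.
scale = max(0, 1 - 1.29/4.7121) = 0.7262
Step 3: prox(x) = [2.6675, 2.1436]
||prox(x)|| = 3.4221
Step 4: Proximal objective.
0.5*||prox-x||^2 = 0.8321
lambda*||prox|| = 4.4145
Total = 5.2465


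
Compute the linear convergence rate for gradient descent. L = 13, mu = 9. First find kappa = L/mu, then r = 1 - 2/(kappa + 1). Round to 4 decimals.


Step 1: Compute the condition number.
kappa = L/mu = 13/9 = 1.4444
Step 2: Compute the convergence rate.
r = 1 - 2/(kappa + 1) = 1 - 2*mu/(L + mu) = (L - mu)/(L + mu) = 4/22 = 0.1818


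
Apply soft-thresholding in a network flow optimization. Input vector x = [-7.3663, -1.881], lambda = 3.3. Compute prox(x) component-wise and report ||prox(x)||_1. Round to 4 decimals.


Soft-thresholding with lambda = 3.3:
prox(-7.3663) = sign(-7.3663)*max(|-7.3663| - 3.3, 0) = -4.0663
prox(-1.881) = sign(-1.881)*max(|-1.881| - 3.3, 0) = 0.0
prox(x) = [-4.0663, 0.0]
||prox(x)||_1 = 4.0663 + 0.0 = 4.0663


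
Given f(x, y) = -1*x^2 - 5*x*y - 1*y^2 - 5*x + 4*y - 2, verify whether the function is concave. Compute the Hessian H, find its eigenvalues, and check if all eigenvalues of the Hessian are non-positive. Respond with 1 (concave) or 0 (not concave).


The Hessian of f(x,y) = -1*x^2 - 5*x*y - 1*y^2 - 5*x + 4*y - 2 is:
H = [[-2, -5], [-5, -2]]
Trace = -2 - 2 = -4
Determinant = -2*-2 - (-5)^2 = -21
Discriminant = (-4)^2 - 4*-21 = 100.0
Eigenvalues: lambda_1 = -7.0, lambda_2 = 3.0
The function is not concave.

0


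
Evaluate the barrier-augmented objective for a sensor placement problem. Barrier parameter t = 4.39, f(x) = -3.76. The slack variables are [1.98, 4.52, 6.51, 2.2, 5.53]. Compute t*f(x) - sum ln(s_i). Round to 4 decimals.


Step 1: Compute log-barrier.
ln values: [0.6831, 1.5085, 1.8733, 0.7885, 1.7102]
phi = -(0.6831 + 1.5085 + 1.8733 + 0.7885 + 1.7102) = -6.5636
Step 2: Compute augmented objective.
t*f(x) = 4.39*-3.76 = -16.5064
Total = -16.5064 - 6.5636 = -23.07


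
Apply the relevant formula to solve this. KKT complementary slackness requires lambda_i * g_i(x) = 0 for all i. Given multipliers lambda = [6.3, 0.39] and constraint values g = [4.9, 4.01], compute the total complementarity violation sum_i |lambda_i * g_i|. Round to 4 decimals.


KKT complementary slackness check:
lambda_1 * g_1 = 6.3 * 4.9 = 30.87
lambda_2 * g_2 = 0.39 * 4.01 = 1.5639
Total violation = 30.87 + 1.5639 = 32.4339


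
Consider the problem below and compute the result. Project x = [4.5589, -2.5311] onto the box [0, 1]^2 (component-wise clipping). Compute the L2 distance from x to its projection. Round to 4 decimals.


Project each component onto [0, 1].
clip(4.5589) = 1.0, clip(-2.5311) = 0.0
Projection = [1.0, 0.0]
Squared diffs: [12.6658, 6.4065]
Distance = sqrt(19.0723) = 4.3672


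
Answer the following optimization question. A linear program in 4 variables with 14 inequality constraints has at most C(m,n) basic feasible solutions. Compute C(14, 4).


Each vertex corresponds to some choice of n active constraints out of m, so the number of vertices is at most C(m, n) = m! / (n!(m-n)!).
m = 14, n = 4
Numerator: 14 * 13 * 12 * 11
Denominator: 4! = 24
C(14, 4) = 1001
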